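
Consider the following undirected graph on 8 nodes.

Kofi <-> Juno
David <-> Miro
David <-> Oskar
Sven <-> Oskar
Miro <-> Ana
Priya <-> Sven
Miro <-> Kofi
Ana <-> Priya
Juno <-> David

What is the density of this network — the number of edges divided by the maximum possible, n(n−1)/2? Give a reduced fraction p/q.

There are 9 edges and 8 nodes, so the maximum possible is C(8,2) = 28.
Density = 9/28.

9/28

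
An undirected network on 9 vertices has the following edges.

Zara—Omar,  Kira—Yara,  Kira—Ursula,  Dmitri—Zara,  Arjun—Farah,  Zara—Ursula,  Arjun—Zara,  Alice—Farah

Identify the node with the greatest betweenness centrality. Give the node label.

Unnormalized betweenness of each node: Alice:0, Arjun:12, Dmitri:0, Farah:7, Kira:7, Omar:0, Ursula:12, Yara:0, Zara:22.
Zara has the largest value, 22, making it the main broker — the node through which the most shortest paths run.

Zara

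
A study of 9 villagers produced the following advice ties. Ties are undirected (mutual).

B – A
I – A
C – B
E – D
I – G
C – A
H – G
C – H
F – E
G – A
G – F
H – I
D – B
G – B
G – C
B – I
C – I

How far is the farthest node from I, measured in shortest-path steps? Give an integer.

Distances from I: A:1, B:1, C:1, D:2, E:3, F:2, G:1, H:1.
The largest is 3 (to E), so the eccentricity of I is 3.

3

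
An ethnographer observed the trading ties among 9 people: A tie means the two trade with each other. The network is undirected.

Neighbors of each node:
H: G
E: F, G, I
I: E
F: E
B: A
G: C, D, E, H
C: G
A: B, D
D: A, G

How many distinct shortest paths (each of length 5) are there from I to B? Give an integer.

1

The shortest distance is 5, and the only length-5 path is I–E–G–D–A–B. So there is exactly 1 shortest path.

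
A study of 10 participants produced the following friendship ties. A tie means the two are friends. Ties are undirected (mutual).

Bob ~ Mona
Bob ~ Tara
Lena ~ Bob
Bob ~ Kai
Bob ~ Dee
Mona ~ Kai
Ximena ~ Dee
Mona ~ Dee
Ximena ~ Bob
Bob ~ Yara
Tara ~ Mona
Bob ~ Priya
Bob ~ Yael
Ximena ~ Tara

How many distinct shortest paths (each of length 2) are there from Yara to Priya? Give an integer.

1

The shortest distance is 2, and the only length-2 path is Yara–Bob–Priya. So there is exactly 1 shortest path.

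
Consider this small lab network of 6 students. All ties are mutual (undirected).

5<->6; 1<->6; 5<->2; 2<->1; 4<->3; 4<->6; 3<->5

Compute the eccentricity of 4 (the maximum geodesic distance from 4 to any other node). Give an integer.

Distances from 4: 1:2, 2:3, 3:1, 5:2, 6:1.
The largest is 3 (to 2), so the eccentricity of 4 is 3.

3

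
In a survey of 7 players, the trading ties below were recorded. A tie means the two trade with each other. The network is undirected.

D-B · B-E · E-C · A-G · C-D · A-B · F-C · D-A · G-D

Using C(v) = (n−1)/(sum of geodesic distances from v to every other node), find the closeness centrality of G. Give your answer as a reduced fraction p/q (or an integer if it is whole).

Distances from G: A:1, B:2, C:2, D:1, E:3, F:3. Sum = 12.
n = 7, so closeness = 6/12 = 1/2.

1/2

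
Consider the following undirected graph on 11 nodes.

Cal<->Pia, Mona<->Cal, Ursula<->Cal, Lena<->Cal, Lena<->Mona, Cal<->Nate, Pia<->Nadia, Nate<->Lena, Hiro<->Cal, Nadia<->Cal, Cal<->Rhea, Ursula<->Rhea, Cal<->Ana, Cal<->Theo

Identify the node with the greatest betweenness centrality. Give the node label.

Cal

Unnormalized betweenness of each node: Ana:0, Cal:81/2, Hiro:0, Lena:1/2, Mona:0, Nadia:0, Nate:0, Pia:0, Rhea:0, Theo:0, Ursula:0.
Cal has the largest value, 81/2, making it the main broker — the node through which the most shortest paths run.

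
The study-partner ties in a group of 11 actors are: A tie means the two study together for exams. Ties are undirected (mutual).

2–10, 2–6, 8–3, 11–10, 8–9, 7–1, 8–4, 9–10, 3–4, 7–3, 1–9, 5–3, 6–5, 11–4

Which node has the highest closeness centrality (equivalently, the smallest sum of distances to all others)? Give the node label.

3

Farness (sum of distances to all others) for each node — 1:24, 2:24, 3:18, 4:20, 5:22, 6:25, 7:23, 8:19, 9:19, 10:20, 11:22.
The smallest farness is 18, for 3, so 3 has the highest closeness.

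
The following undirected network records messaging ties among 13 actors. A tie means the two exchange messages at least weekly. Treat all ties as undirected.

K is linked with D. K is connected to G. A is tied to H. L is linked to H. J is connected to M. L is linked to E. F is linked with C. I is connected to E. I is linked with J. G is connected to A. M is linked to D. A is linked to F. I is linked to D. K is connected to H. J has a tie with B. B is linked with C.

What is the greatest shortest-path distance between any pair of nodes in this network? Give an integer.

4

Eccentricity of each node (its greatest distance to any other): A:4, B:4, C:4, D:4, E:4, F:4, G:4, H:4, I:4, J:4, K:4, L:4, M:4.
The maximum eccentricity is 4, realized for instance by the pair L–C via L – H – A – F – C. So the diameter is 4.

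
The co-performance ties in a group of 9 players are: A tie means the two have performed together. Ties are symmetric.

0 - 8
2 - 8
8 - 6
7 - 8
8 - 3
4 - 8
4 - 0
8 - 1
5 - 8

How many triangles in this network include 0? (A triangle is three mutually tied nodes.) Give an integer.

1

0's neighbors: 4 and 8.
Neighbor pairs that are themselves tied: 0–4–8. Each forms one triangle with 0, for 1 in total.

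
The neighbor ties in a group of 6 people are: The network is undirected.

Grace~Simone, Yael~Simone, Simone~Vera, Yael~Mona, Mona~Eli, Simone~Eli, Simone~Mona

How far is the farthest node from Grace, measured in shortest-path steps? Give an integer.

Distances from Grace: Eli:2, Mona:2, Simone:1, Vera:2, Yael:2.
The largest is 2 (to Yael, Eli, Mona, and Vera), so the eccentricity of Grace is 2.

2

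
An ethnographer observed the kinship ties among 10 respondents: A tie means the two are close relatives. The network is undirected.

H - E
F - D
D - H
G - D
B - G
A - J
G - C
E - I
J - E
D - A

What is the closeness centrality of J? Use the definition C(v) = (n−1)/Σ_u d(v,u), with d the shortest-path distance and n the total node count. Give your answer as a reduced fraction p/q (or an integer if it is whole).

Distances from J: A:1, B:4, C:4, D:2, E:1, F:3, G:3, H:2, I:2. Sum = 22.
n = 10, so closeness = 9/22.

9/22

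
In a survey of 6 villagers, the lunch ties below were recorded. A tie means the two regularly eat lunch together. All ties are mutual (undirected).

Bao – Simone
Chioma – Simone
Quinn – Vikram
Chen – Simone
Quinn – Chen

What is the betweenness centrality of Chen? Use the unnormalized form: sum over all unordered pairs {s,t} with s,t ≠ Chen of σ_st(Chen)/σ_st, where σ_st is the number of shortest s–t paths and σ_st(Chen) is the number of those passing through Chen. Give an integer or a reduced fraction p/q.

6

Pairs whose geodesics pass through Chen — Vikram–Simone: 1; Vikram–Bao: 1; Vikram–Chioma: 1; Quinn–Simone: 1; Quinn–Bao: 1; Quinn–Chioma: 1.
All other pairs contribute 0.
Summing the contributions gives betweenness(Chen) = 6.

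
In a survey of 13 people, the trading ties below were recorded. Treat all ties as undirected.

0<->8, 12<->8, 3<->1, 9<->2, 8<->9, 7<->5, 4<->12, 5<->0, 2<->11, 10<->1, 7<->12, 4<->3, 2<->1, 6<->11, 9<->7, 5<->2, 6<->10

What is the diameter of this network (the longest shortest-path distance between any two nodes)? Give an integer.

Eccentricity of each node (its greatest distance to any other): 0:4, 1:3, 2:3, 3:4, 4:4, 5:3, 6:5, 7:4, 8:4, 9:3, 10:4, 11:4, 12:5.
The maximum eccentricity is 5, realized for instance by the pair 12–6 via 12 – 4 – 3 – 1 – 10 – 6. So the diameter is 5.

5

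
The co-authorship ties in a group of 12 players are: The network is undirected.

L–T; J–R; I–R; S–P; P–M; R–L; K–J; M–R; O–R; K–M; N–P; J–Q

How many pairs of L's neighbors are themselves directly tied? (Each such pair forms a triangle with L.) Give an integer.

0

L's neighbors are R and T, but none of them are tied to each other, so no triangle contains L.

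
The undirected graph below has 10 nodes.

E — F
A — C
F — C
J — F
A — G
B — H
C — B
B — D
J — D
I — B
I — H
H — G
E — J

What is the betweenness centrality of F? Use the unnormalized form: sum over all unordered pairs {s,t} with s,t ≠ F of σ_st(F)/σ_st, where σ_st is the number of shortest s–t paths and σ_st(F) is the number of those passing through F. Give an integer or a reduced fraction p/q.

Pairs whose geodesics pass through F — G–E: 1; G–J: 1/2; A–E: 1; A–J: 1; C–E: 1; C–J: 1; E–B: 1/2; E–I: 1/2; E–H: 1/2.
All other pairs contribute 0.
Summing the contributions gives betweenness(F) = 7.

7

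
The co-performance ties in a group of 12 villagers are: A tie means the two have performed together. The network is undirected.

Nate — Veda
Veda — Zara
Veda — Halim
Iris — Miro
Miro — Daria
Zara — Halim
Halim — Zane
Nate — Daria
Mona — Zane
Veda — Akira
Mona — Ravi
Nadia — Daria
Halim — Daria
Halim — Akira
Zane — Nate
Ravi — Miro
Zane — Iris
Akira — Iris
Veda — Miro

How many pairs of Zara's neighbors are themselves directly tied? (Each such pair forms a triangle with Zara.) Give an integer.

1

Zara's neighbors: Halim and Veda.
Neighbor pairs that are themselves tied: Zara–Halim–Veda. Each forms one triangle with Zara, for 1 in total.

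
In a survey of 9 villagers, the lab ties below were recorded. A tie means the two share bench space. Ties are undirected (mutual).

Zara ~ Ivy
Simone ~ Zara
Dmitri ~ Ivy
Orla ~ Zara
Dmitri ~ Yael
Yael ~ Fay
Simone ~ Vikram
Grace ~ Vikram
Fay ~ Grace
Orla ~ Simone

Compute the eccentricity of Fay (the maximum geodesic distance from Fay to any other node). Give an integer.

Distances from Fay: Dmitri:2, Grace:1, Ivy:3, Orla:4, Simone:3, Vikram:2, Yael:1, Zara:4.
The largest is 4 (to Zara and Orla), so the eccentricity of Fay is 4.

4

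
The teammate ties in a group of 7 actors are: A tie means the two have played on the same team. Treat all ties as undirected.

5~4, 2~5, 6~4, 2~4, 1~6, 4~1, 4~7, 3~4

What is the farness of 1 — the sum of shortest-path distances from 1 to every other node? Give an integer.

10

Distances from 1: 2:2, 3:2, 4:1, 5:2, 6:1, 7:2.
Sum = 2 + 2 + 1 + 2 + 1 + 2 = 10.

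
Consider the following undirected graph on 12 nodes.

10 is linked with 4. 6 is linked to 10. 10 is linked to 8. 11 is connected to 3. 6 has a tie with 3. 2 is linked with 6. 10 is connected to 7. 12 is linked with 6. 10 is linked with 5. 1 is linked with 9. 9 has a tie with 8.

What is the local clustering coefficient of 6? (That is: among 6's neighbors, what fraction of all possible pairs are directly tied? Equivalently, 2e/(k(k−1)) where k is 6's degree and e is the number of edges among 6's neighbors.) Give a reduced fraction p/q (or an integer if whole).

6's neighbors: 2, 3, 10, and 12 (k = 4).
Possible neighbor pairs: C(4,2) = 6. Edges among them: none → e = 0.
Clustering(6) = 0/6 = 0.

0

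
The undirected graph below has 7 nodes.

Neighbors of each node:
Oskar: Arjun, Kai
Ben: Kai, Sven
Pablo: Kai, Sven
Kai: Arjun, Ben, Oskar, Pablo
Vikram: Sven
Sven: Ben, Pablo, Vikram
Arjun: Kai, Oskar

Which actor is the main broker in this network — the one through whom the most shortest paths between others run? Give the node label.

Kai

Unnormalized betweenness of each node: Arjun:0, Ben:3, Kai:17/2, Oskar:0, Pablo:3, Sven:11/2, Vikram:0.
Kai has the largest value, 17/2, making it the main broker — the node through which the most shortest paths run.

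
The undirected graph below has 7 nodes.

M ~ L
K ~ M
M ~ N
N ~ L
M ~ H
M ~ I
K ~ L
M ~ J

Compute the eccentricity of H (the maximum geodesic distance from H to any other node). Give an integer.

Distances from H: I:2, J:2, K:2, L:2, M:1, N:2.
The largest is 2 (to K, L, J, N, and I), so the eccentricity of H is 2.

2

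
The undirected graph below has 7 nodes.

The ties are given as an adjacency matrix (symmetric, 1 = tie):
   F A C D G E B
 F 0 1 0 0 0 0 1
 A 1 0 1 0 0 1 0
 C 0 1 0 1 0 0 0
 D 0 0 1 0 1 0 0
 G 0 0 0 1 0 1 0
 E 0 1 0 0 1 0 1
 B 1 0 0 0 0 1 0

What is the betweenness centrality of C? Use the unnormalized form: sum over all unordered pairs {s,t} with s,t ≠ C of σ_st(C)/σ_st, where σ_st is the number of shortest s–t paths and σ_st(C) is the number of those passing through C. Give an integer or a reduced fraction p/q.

Pairs whose geodesics pass through C — F–D: 1; A–D: 1.
All other pairs contribute 0.
Summing the contributions gives betweenness(C) = 2.

2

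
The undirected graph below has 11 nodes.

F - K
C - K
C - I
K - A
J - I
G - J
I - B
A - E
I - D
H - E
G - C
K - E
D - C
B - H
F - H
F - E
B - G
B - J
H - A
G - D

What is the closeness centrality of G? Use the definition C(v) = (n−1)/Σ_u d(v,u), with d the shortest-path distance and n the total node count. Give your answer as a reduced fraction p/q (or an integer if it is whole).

10/19

Distances from G: A:3, B:1, C:1, D:1, E:3, F:3, H:2, I:2, J:1, K:2. Sum = 19.
n = 11, so closeness = 10/19.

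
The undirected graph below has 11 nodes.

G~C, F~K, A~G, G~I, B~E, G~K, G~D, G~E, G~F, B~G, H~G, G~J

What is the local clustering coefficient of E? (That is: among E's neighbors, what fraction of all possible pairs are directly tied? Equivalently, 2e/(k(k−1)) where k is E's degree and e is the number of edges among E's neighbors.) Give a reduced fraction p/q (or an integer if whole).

E's neighbors: B and G (k = 2).
Possible neighbor pairs: C(2,2) = 1. Edges among them: B–G → e = 1.
Clustering(E) = 1/1.

1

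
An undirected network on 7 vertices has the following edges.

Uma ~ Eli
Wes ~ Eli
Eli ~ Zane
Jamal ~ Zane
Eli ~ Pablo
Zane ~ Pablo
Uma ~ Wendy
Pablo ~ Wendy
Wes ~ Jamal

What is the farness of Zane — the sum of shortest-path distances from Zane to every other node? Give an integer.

Distances from Zane: Eli:1, Jamal:1, Pablo:1, Uma:2, Wendy:2, Wes:2.
Sum = 1 + 1 + 1 + 2 + 2 + 2 = 9.

9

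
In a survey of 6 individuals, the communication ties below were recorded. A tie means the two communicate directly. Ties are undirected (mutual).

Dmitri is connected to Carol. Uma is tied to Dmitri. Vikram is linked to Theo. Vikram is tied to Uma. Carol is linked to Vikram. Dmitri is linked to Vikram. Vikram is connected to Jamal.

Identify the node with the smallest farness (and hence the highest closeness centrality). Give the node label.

Vikram

Farness (sum of distances to all others) for each node — Carol:8, Dmitri:7, Jamal:9, Theo:9, Uma:8, Vikram:5.
The smallest farness is 5, for Vikram, so Vikram has the highest closeness.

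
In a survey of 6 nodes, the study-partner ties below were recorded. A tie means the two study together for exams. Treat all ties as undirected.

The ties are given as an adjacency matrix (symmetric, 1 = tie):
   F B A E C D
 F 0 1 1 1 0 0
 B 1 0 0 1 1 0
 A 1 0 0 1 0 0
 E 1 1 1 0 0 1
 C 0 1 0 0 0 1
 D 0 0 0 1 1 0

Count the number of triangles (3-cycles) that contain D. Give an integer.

D's neighbors are C and E, but none of them are tied to each other, so no triangle contains D.

0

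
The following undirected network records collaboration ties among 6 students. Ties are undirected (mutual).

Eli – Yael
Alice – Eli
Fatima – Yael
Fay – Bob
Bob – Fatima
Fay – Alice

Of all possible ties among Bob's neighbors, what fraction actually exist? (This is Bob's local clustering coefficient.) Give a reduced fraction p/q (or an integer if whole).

Bob's neighbors: Fatima and Fay (k = 2).
Possible neighbor pairs: C(2,2) = 1. Edges among them: none → e = 0.
Clustering(Bob) = 0/1.

0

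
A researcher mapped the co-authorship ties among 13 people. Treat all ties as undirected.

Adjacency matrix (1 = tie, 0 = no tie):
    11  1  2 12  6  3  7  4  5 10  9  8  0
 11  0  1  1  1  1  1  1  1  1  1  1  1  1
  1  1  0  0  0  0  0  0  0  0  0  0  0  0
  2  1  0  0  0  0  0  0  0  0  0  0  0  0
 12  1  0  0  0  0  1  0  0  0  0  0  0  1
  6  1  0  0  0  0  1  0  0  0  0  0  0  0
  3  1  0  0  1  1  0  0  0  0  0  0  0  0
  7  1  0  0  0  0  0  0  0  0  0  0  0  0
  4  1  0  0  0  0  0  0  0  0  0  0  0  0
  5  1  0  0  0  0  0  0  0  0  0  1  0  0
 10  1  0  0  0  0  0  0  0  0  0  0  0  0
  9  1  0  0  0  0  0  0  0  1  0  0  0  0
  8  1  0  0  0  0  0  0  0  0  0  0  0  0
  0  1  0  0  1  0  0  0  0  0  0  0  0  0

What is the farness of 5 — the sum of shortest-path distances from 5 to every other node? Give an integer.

22

Distances from 5: 0:2, 1:2, 2:2, 3:2, 4:2, 6:2, 7:2, 8:2, 9:1, 10:2, 11:1, 12:2.
Sum = 2 + 2 + 2 + 2 + 2 + 2 + 2 + 2 + 1 + 2 + 1 + 2 = 22.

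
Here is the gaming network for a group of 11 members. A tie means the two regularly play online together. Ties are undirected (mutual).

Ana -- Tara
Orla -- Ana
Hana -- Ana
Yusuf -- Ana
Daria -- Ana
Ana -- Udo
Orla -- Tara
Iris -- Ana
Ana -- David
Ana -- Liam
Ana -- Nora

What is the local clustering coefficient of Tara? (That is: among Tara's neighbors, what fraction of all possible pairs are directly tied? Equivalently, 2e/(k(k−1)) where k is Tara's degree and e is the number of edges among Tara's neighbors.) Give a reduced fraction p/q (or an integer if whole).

1

Tara's neighbors: Ana and Orla (k = 2).
Possible neighbor pairs: C(2,2) = 1. Edges among them: Ana–Orla → e = 1.
Clustering(Tara) = 1/1.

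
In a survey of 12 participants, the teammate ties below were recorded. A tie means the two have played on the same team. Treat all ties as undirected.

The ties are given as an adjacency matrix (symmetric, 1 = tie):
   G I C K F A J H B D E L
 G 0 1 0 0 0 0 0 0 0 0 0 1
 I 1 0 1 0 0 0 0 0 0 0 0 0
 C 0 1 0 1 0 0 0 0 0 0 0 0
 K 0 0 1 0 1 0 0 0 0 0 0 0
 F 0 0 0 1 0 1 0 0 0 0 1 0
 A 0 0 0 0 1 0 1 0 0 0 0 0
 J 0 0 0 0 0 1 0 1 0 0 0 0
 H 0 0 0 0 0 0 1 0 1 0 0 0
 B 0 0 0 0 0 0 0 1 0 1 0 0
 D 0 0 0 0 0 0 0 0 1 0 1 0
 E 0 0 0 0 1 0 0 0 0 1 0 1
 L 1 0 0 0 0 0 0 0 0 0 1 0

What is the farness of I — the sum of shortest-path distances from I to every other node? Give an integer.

36

Distances from I: A:4, B:5, C:1, D:4, E:3, F:3, G:1, H:6, J:5, K:2, L:2.
Sum = 4 + 5 + 1 + 4 + 3 + 3 + 1 + 6 + 5 + 2 + 2 = 36.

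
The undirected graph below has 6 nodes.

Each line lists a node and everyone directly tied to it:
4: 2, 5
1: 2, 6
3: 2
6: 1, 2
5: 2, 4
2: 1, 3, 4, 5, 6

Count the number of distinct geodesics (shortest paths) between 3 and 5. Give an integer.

1

The shortest distance is 2, and the only length-2 path is 3–2–5. So there is exactly 1 shortest path.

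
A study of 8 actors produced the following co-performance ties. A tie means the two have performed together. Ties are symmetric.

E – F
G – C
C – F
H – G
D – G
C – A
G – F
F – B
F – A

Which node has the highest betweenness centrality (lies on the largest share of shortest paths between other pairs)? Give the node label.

Unnormalized betweenness of each node: A:0, B:0, C:3/2, D:0, E:0, F:25/2, G:11, H:0.
F has the largest value, 25/2, making it the main broker — the node through which the most shortest paths run.

F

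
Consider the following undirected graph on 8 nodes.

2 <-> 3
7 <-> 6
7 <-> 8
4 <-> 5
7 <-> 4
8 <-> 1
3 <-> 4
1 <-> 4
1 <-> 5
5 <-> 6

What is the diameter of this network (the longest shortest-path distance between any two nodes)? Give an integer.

Eccentricity of each node (its greatest distance to any other): 1:3, 2:4, 3:3, 4:2, 5:3, 6:4, 7:3, 8:4.
The maximum eccentricity is 4, realized for instance by the pair 2–8 via 2 – 3 – 4 – 1 – 8. So the diameter is 4.

4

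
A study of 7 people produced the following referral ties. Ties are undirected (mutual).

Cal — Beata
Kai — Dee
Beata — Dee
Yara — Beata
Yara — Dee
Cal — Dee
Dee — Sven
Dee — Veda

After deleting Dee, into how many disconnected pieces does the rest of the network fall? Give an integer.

4

Without Dee, the remaining ties split the others into: {Beata, Cal, Yara}; {Kai}; {Sven}; {Veda}.
That's 4 separate components.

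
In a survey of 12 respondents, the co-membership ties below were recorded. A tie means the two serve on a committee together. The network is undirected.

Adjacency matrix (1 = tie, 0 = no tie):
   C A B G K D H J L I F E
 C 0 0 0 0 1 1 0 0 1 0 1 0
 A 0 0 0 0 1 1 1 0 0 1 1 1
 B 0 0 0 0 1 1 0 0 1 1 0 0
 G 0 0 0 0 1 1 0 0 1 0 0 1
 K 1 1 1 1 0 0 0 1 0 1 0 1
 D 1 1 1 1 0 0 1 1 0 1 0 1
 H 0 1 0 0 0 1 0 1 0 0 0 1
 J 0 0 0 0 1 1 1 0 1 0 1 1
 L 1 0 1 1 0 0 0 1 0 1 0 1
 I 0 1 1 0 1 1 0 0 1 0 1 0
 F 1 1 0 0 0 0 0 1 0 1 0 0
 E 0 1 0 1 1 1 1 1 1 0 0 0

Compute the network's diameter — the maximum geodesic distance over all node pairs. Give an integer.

3

Eccentricity of each node (its greatest distance to any other): A:2, B:2, C:2, D:2, E:2, F:3, G:3, H:2, I:2, J:2, K:2, L:2.
The maximum eccentricity is 3, realized for instance by the pair G–F via G – L – C – F. So the diameter is 3.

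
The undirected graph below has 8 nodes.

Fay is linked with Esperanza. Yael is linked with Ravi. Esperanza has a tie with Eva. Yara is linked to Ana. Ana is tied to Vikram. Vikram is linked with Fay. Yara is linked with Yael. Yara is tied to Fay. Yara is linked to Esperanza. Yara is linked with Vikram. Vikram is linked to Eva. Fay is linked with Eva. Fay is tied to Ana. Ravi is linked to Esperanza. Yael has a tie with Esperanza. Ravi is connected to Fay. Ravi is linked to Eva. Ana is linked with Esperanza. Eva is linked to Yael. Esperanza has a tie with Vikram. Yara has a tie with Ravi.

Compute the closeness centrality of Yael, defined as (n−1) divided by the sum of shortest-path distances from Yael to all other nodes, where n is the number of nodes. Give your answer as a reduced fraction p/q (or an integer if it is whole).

7/10

Distances from Yael: Ana:2, Esperanza:1, Eva:1, Fay:2, Ravi:1, Vikram:2, Yara:1. Sum = 10.
n = 8, so closeness = 7/10.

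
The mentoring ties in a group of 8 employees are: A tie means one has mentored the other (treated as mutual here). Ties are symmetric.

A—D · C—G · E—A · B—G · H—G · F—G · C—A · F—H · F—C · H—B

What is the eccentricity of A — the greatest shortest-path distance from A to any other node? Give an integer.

3

Distances from A: B:3, C:1, D:1, E:1, F:2, G:2, H:3.
The largest is 3 (to H and B), so the eccentricity of A is 3.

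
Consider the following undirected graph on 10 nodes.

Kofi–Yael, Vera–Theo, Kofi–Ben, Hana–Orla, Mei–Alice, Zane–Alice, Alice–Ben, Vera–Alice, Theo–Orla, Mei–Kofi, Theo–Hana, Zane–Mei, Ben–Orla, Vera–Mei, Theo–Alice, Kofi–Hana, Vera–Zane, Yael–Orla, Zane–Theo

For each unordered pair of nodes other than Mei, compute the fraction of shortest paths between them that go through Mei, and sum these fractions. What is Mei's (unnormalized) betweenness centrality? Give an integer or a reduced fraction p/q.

15/4

Pairs whose geodesics pass through Mei — Yael–Zane: 1/2; Yael–Alice: 1/4; Yael–Vera: 1/2; Zane–Kofi: 1; Kofi–Alice: 1/2; Kofi–Vera: 1.
All other pairs contribute 0.
Summing the contributions gives betweenness(Mei) = 15/4.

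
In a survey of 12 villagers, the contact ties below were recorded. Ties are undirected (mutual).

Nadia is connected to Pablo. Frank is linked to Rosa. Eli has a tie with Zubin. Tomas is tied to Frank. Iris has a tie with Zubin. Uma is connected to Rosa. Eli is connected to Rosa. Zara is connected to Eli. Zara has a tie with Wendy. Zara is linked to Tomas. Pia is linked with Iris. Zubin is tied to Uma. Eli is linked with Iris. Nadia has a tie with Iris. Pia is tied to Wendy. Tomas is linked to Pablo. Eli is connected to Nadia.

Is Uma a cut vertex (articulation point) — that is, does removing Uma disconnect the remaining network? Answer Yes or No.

Even without Uma, every remaining node can still reach every other (the residual graph is connected), so Uma is not a cut vertex.

No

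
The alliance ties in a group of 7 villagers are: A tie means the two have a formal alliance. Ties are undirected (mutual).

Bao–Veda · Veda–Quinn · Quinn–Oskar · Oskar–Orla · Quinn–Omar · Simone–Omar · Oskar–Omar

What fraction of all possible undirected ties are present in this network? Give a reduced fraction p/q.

1/3

There are 7 edges and 7 nodes, so the maximum possible is C(7,2) = 21.
Density = 7/21 = 1/3.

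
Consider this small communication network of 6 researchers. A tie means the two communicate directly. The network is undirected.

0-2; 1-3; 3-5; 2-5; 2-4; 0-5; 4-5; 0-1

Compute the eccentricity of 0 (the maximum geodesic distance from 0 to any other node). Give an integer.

2

Distances from 0: 1:1, 2:1, 3:2, 4:2, 5:1.
The largest is 2 (to 4 and 3), so the eccentricity of 0 is 2.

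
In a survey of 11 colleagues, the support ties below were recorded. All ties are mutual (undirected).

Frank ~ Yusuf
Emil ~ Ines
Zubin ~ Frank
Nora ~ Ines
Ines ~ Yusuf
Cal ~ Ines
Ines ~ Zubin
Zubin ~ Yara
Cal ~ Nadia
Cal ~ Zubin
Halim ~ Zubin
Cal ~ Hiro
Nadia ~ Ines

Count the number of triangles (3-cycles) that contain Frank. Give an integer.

0

Frank's neighbors are Yusuf and Zubin, but none of them are tied to each other, so no triangle contains Frank.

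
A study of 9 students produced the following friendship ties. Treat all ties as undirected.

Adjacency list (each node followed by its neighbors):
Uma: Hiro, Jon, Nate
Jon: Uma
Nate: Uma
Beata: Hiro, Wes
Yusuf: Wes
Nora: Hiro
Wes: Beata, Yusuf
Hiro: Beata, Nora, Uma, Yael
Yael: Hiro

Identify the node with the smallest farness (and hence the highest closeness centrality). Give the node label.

Farness (sum of distances to all others) for each node — Beata:16, Hiro:13, Jon:23, Nate:23, Nora:20, Uma:16, Wes:21, Yael:20, Yusuf:28.
The smallest farness is 13, for Hiro, so Hiro has the highest closeness.

Hiro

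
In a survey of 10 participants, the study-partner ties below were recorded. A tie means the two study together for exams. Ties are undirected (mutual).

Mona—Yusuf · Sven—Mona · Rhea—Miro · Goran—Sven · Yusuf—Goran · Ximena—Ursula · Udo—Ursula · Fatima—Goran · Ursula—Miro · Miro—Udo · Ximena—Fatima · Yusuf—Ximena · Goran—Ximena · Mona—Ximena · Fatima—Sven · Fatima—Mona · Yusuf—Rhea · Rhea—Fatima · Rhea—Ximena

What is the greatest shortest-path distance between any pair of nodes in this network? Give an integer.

4

Eccentricity of each node (its greatest distance to any other): Fatima:3, Goran:3, Miro:3, Mona:3, Rhea:2, Sven:4, Udo:4, Ursula:3, Ximena:2, Yusuf:3.
The maximum eccentricity is 4, realized for instance by the pair Udo–Sven via Udo – Ursula – Ximena – Mona – Sven. So the diameter is 4.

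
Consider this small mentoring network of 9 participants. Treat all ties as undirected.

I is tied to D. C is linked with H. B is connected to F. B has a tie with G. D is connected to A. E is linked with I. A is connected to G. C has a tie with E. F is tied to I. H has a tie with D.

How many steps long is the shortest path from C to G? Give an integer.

4

One shortest route is C – H – D – A – G, which uses 4 edges, and at distance 3 from C we only reach {A, F}, which does not include G. So d(C,G) = 4.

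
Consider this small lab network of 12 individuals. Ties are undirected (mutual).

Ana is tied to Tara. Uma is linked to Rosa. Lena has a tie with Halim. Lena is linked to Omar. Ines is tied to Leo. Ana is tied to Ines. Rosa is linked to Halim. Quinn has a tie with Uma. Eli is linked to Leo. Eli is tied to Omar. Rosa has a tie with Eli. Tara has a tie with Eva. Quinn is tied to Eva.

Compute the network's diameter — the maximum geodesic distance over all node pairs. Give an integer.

6

Eccentricity of each node (its greatest distance to any other): Ana:5, Eli:4, Eva:5, Halim:5, Ines:4, Lena:6, Leo:4, Omar:5, Quinn:4, Rosa:4, Tara:6, Uma:4.
The maximum eccentricity is 6, realized for instance by the pair Lena–Tara via Lena – Omar – Eli – Leo – Ines – Ana – Tara. So the diameter is 6.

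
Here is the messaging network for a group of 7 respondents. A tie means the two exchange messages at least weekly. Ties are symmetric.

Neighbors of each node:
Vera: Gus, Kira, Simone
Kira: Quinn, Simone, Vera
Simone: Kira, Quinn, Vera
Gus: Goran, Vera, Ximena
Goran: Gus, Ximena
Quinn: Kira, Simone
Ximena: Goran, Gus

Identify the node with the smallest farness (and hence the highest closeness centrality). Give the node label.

Vera

Farness (sum of distances to all others) for each node — Goran:14, Gus:10, Kira:11, Quinn:15, Simone:11, Vera:9, Ximena:14.
The smallest farness is 9, for Vera, so Vera has the highest closeness.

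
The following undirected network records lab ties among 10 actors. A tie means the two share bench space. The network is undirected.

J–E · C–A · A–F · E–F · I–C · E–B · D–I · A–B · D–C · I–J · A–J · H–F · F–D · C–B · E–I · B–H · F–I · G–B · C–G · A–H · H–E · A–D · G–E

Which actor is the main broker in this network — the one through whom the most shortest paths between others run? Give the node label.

Unnormalized betweenness of each node: A:9/2, B:25/12, C:13/4, D:7/12, E:17/3, F:2, G:1/3, H:7/12, I:5/2, J:1/2.
E has the largest value, 17/3, making it the main broker — the node through which the most shortest paths run.

E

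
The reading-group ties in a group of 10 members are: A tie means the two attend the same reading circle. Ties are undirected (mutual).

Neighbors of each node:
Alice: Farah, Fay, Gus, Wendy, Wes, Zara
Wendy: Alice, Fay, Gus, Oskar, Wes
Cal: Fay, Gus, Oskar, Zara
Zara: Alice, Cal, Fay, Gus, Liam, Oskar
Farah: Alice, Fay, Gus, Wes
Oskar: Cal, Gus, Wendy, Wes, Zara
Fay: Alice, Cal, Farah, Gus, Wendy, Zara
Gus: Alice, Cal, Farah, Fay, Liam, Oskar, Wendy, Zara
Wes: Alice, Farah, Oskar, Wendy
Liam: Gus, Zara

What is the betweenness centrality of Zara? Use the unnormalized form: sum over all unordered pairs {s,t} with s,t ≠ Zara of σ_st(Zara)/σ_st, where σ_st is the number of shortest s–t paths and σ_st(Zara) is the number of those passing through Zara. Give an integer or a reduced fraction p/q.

Pairs whose geodesics pass through Zara — Oskar–Fay: 1/4; Oskar–Liam: 1/2; Oskar–Alice: 1/4; Wes–Liam: 2/6; Fay–Liam: 1/2; Liam–Alice: 1/2; Liam–Cal: 1/2; Alice–Cal: 1/3.
All other pairs contribute 0.
Summing the contributions gives betweenness(Zara) = 19/6.

19/6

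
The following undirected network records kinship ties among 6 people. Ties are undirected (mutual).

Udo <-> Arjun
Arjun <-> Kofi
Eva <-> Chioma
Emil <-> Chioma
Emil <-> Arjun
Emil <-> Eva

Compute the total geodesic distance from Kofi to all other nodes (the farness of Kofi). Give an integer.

Distances from Kofi: Arjun:1, Chioma:3, Emil:2, Eva:3, Udo:2.
Sum = 1 + 3 + 2 + 3 + 2 = 11.

11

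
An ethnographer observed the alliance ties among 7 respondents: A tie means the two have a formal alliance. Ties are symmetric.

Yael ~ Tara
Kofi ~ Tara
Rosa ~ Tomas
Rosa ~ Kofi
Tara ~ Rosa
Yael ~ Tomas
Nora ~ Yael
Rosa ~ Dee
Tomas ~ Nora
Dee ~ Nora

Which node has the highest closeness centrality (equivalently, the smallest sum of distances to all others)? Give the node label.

Rosa

Farness (sum of distances to all others) for each node — Dee:10, Kofi:11, Nora:10, Rosa:8, Tara:9, Tomas:9, Yael:9.
The smallest farness is 8, for Rosa, so Rosa has the highest closeness.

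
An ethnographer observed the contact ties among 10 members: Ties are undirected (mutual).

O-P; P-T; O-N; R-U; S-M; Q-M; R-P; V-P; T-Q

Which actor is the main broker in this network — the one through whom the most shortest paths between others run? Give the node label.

Unnormalized betweenness of each node: M:8, N:0, O:8, P:28, Q:14, R:8, S:0, T:18, U:0, V:0.
P has the largest value, 28, making it the main broker — the node through which the most shortest paths run.

P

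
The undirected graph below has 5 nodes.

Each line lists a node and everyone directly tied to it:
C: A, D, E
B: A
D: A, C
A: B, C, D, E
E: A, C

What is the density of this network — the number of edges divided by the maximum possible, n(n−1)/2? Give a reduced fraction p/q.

There are 6 edges and 5 nodes, so the maximum possible is C(5,2) = 10.
Density = 6/10 = 3/5.

3/5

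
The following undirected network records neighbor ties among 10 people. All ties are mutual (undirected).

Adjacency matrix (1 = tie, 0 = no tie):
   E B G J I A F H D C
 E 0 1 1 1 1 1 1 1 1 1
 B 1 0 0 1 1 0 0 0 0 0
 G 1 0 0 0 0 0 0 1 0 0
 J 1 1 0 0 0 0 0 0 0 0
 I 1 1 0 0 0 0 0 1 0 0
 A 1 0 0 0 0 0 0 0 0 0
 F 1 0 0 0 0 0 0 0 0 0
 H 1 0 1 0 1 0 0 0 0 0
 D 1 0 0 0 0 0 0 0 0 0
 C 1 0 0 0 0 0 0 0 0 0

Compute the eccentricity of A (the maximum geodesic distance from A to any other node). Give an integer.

2

Distances from A: B:2, C:2, D:2, E:1, F:2, G:2, H:2, I:2, J:2.
The largest is 2 (to B, G, J, I, F, H, D, and C), so the eccentricity of A is 2.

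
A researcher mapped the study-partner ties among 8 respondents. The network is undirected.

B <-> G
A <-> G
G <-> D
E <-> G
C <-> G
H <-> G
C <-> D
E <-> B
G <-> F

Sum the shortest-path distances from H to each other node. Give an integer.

13

Distances from H: A:2, B:2, C:2, D:2, E:2, F:2, G:1.
Sum = 2 + 2 + 2 + 2 + 2 + 2 + 1 = 13.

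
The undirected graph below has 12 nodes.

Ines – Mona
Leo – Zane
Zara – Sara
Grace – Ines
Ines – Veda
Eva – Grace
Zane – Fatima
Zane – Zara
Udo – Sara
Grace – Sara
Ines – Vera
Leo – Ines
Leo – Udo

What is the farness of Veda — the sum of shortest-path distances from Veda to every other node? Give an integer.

Distances from Veda: Eva:3, Fatima:4, Grace:2, Ines:1, Leo:2, Mona:2, Sara:3, Udo:3, Vera:2, Zane:3, Zara:4.
Sum = 3 + 4 + 2 + 1 + 2 + 2 + 3 + 3 + 2 + 3 + 4 = 29.

29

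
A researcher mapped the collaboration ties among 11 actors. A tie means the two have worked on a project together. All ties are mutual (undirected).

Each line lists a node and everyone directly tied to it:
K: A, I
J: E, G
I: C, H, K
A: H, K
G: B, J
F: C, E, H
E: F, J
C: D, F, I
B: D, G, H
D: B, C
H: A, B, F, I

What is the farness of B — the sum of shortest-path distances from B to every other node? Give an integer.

Distances from B: A:2, C:2, D:1, E:3, F:2, G:1, H:1, I:2, J:2, K:3.
Sum = 2 + 2 + 1 + 3 + 2 + 1 + 1 + 2 + 2 + 3 = 19.

19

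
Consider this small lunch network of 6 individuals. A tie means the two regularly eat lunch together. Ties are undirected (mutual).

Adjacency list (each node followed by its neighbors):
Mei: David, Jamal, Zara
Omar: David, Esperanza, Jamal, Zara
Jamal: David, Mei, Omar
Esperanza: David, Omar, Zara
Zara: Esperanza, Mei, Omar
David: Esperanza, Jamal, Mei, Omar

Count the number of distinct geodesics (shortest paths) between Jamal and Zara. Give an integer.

The shortest distance is 2. The length-2 paths are: Jamal–Omar–Zara; Jamal–Mei–Zara.
That gives 2 distinct shortest paths.

2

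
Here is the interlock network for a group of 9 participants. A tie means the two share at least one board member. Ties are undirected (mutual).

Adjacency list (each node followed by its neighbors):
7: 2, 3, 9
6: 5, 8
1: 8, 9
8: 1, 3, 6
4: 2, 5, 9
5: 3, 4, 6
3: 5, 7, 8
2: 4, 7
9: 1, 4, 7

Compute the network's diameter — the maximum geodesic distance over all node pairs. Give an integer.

Eccentricity of each node (its greatest distance to any other): 1:3, 2:3, 3:2, 4:3, 5:3, 6:3, 7:3, 8:3, 9:3.
The maximum eccentricity is 3, realized for instance by the pair 2–6 via 2 – 4 – 5 – 6. So the diameter is 3.

3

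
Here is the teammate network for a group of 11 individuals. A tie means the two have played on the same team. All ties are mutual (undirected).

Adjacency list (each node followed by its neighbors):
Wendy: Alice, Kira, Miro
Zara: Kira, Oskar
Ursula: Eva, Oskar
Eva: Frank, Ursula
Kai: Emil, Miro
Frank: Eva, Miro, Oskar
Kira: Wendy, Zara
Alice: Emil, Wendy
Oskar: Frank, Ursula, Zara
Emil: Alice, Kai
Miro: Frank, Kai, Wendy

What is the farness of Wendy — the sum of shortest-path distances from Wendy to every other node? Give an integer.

Distances from Wendy: Alice:1, Emil:2, Eva:3, Frank:2, Kai:2, Kira:1, Miro:1, Oskar:3, Ursula:4, Zara:2.
Sum = 1 + 2 + 3 + 2 + 2 + 1 + 1 + 3 + 4 + 2 = 21.

21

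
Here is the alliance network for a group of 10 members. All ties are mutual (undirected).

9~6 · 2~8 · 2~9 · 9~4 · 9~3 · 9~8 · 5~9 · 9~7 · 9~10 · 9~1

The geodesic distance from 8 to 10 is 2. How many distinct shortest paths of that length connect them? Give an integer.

1

The shortest distance is 2, and the only length-2 path is 8–9–10. So there is exactly 1 shortest path.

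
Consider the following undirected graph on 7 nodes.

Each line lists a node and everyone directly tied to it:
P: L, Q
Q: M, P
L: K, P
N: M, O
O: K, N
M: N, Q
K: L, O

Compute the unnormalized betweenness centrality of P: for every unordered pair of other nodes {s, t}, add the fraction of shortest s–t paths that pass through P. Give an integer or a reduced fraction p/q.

3

Pairs whose geodesics pass through P — L–M: 1; L–Q: 1; K–Q: 1.
All other pairs contribute 0.
Summing the contributions gives betweenness(P) = 3.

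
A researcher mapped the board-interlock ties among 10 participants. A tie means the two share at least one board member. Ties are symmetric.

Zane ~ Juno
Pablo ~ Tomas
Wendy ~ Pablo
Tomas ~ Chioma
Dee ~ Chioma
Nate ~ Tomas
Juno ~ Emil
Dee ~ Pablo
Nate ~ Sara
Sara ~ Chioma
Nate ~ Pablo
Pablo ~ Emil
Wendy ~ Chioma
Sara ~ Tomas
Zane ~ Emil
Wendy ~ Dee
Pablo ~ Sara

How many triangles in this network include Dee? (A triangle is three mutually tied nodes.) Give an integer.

2

Dee's neighbors: Chioma, Pablo, and Wendy.
Neighbor pairs that are themselves tied: Dee–Chioma–Wendy; Dee–Pablo–Wendy. Each forms one triangle with Dee, for 2 in total.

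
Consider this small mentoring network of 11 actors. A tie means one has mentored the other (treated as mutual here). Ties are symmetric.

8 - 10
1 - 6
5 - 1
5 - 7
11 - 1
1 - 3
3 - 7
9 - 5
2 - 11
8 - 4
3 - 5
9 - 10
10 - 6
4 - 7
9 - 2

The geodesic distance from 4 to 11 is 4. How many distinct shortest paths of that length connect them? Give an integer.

The shortest distance is 4. The length-4 paths are: 4–7–3–1–11; 4–7–5–1–11.
That gives 2 distinct shortest paths.

2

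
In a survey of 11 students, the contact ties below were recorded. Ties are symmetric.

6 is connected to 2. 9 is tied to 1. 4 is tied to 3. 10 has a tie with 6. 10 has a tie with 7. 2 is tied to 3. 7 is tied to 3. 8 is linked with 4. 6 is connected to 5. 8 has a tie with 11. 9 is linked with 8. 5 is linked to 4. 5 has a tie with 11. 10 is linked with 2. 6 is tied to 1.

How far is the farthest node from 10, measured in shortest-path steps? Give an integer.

4

Distances from 10: 1:2, 2:1, 3:2, 4:3, 5:2, 6:1, 7:1, 8:4, 9:3, 11:3.
The largest is 4 (to 8), so the eccentricity of 10 is 4.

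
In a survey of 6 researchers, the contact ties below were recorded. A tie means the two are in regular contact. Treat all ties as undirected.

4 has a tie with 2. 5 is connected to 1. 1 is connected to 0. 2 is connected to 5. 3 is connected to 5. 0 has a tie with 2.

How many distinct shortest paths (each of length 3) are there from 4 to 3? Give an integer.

1

The shortest distance is 3, and the only length-3 path is 4–2–5–3. So there is exactly 1 shortest path.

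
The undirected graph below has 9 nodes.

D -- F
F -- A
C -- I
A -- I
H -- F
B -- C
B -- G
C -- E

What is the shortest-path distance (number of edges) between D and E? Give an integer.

One shortest route is D – F – A – I – C – E, which uses 5 edges, and at distance 4 from D we only reach {C}, which does not include E. So d(D,E) = 5.

5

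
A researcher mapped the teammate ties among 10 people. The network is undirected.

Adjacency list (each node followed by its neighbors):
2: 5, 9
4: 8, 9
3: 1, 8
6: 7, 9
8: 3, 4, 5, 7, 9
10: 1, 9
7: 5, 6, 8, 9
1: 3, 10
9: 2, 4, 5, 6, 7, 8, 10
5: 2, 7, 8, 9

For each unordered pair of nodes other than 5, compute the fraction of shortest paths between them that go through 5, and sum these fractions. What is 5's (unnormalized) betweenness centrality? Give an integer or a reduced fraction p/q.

Pairs whose geodesics pass through 5 — 3–2: 1/2; 7–2: 1/2; 8–2: 1/2.
All other pairs contribute 0.
Summing the contributions gives betweenness(5) = 3/2.

3/2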